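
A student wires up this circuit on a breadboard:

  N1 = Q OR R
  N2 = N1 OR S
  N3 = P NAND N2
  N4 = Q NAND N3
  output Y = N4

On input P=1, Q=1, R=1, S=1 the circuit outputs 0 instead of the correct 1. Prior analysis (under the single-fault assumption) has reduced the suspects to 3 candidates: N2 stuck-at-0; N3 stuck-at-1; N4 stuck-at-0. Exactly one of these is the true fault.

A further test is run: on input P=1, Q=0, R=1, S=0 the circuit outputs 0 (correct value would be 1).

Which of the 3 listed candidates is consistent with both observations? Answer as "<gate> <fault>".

N4 stuck-at-0

Evaluate each candidate on input P=1, Q=0, R=1, S=0:
  N2 stuck-at-0: N1=1, N2=0 [stuck-at-0], N3=1, N4=1 → 1 — eliminated
  N3 stuck-at-1: N1=1, N2=1, N3=1 [stuck-at-1], N4=1 → 1 — eliminated
  N4 stuck-at-0: N1=1, N2=1, N3=0, N4=0 [stuck-at-0] → 0 — matches
Only N4 stuck-at-0 reproduces the observed 0.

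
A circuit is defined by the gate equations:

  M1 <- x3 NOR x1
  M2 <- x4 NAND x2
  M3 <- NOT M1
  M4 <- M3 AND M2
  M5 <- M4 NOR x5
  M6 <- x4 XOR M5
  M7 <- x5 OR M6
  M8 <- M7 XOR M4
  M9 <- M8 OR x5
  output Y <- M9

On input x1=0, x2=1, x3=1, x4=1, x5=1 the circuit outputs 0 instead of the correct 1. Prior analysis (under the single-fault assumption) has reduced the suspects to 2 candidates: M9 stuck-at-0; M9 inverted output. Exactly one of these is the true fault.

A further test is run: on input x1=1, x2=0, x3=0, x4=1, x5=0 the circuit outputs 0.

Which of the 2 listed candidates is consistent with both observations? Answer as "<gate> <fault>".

Evaluate each candidate on input x1=1, x2=0, x3=0, x4=1, x5=0:
  M9 stuck-at-0: M1=0, M2=1, M3=1, M4=1, M5=0, M6=1, M7=1, M8=0, M9=0 [stuck-at-0] → 0 — matches
  M9 inverted output: M1=0, M2=1, M3=1, M4=1, M5=0, M6=1, M7=1, M8=0, M9=1 [inverted output] → 1 — eliminated
Only M9 stuck-at-0 reproduces the observed 0.

M9 stuck-at-0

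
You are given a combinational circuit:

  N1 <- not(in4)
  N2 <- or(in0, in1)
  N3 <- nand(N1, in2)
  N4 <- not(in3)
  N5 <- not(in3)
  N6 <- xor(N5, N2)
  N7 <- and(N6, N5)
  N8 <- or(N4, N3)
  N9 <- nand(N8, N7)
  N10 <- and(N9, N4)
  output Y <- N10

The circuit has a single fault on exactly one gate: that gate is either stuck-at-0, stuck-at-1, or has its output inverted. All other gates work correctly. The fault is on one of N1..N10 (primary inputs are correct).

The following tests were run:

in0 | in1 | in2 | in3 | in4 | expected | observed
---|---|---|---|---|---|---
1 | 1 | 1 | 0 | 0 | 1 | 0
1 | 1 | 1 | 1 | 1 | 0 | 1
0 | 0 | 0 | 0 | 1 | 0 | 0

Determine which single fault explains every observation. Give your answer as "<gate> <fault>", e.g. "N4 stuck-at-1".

N4 inverted output

Fault-free values for test 1 (in0=1, in1=1, in2=1, in3=0, in4=0): N1=1, N2=1, N3=0, N4=1, N5=1, N6=0, N7=0, N8=1, N9=1, N10=1, giving Y=1. Observed 0.
Test 1: faults giving observed 0 are {N2 stuck-at-0, N2 inverted output, N4 stuck-at-0, N4 inverted output, N6 stuck-at-1, N6 inverted output, N7 stuck-at-1, N7 inverted output, N9 stuck-at-0, N9 inverted output, N10 stuck-at-0, N10 inverted output}.
Test 2 (in0=1, in1=1, in2=1, in3=1, in4=1): fault-free N1=0, N2=1, N3=1, N4=0, N5=0, N6=1, N7=0, N8=1, N9=1, N10=0 → 0; observed 1. Eliminates N2 stuck-at-0, N2 inverted output, N4 stuck-at-0, N6 stuck-at-1, N6 inverted output, N7 stuck-at-1, N7 inverted output, N9 stuck-at-0, N9 inverted output, N10 stuck-at-0.
Test 3 (in0=0, in1=0, in2=0, in3=0, in4=1): fault-free N1=0, N2=0, N3=1, N4=1, N5=1, N6=1, N7=1, N8=1, N9=0, N10=0 → 0; observed 0. Eliminates N10 inverted output.
Only N4 inverted output is consistent with every test.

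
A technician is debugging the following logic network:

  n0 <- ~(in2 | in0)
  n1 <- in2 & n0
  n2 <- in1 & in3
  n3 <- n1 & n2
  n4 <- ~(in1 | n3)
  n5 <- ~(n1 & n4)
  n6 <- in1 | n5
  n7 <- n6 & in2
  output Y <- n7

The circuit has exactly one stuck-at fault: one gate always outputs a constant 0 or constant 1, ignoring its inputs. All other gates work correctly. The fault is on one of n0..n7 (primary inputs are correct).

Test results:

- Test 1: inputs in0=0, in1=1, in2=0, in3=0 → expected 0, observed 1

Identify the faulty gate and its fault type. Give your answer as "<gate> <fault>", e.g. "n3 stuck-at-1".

n7 stuck-at-1

Fault-free values for test 1 (in0=0, in1=1, in2=0, in3=0): n0=1, n1=0, n2=0, n3=0, n4=0, n5=1, n6=1, n7=0, giving Y=0. Observed 1.
Test 1: faults giving observed 1 are {n7 stuck-at-1}.
Only n7 stuck-at-1 is consistent with every test.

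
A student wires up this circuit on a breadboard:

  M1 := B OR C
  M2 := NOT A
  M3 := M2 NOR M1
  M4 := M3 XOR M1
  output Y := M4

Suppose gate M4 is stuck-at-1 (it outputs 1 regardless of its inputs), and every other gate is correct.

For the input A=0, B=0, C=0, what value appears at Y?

Propagate with M4 forced: M1=0, M2=1, M3=0, M4=1 [stuck-at-1].
So Y = 1. (Without the fault it would be 0.)

1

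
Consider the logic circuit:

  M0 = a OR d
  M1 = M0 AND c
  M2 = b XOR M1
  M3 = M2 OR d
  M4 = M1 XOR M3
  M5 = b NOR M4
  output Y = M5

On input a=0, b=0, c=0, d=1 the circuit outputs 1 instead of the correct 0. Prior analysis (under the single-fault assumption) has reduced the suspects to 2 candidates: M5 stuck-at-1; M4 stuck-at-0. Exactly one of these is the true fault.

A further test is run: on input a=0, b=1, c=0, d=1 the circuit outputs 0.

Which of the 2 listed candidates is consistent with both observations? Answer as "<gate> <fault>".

M4 stuck-at-0

Evaluate each candidate on input a=0, b=1, c=0, d=1:
  M5 stuck-at-1: M0=1, M1=0, M2=1, M3=1, M4=1, M5=1 [stuck-at-1] → 1 — eliminated
  M4 stuck-at-0: M0=1, M1=0, M2=1, M3=1, M4=0 [stuck-at-0], M5=0 → 0 — matches
Only M4 stuck-at-0 reproduces the observed 0.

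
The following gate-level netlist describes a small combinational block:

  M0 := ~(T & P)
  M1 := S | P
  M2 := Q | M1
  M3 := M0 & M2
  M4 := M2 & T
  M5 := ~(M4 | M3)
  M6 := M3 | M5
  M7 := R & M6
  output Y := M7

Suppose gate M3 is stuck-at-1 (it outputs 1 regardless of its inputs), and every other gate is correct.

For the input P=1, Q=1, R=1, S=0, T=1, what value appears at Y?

1

Propagate with M3 forced: M0=0, M1=1, M2=1, M3=1 [stuck-at-1], M4=1, M5=0, M6=1, M7=1.
So Y = 1. (Without the fault it would be 0.)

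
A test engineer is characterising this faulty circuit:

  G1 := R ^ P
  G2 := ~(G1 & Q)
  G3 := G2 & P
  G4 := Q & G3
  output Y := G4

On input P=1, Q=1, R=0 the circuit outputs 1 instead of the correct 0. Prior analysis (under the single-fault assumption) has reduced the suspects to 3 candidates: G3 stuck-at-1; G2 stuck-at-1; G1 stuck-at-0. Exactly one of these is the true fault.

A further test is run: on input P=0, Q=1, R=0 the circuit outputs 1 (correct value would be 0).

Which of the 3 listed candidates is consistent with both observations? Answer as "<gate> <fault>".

G3 stuck-at-1

Evaluate each candidate on input P=0, Q=1, R=0:
  G3 stuck-at-1: G1=0, G2=1, G3=1 [stuck-at-1], G4=1 → 1 — matches
  G2 stuck-at-1: G1=0, G2=1 [stuck-at-1], G3=0, G4=0 → 0 — eliminated
  G1 stuck-at-0: G1=0 [stuck-at-0], G2=1, G3=0, G4=0 → 0 — eliminated
Only G3 stuck-at-1 reproduces the observed 1.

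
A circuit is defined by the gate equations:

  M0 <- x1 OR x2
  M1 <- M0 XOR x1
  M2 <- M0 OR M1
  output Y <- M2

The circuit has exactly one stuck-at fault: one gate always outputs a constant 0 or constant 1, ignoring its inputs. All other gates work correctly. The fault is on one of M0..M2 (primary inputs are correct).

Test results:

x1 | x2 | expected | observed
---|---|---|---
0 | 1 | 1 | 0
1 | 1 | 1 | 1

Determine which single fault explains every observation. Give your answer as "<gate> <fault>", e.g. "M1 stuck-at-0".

M0 stuck-at-0

Fault-free values for test 1 (x1=0, x2=1): M0=1, M1=1, M2=1, giving Y=1. Observed 0.
Test 1: faults giving observed 0 are {M0 stuck-at-0, M2 stuck-at-0}.
Test 2 (x1=1, x2=1): fault-free M0=1, M1=0, M2=1 → 1; observed 1. Eliminates M2 stuck-at-0.
Only M0 stuck-at-0 is consistent with every test.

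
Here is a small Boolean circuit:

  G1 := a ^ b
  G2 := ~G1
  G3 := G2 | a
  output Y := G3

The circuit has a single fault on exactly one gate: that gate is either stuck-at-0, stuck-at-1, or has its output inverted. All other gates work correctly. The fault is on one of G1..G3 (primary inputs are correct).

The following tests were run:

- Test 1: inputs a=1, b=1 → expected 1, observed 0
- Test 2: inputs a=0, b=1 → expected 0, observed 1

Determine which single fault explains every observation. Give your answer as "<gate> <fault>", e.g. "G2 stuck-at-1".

G3 inverted output

Fault-free values for test 1 (a=1, b=1): G1=0, G2=1, G3=1, giving Y=1. Observed 0.
Test 1: faults giving observed 0 are {G3 stuck-at-0, G3 inverted output}.
Test 2 (a=0, b=1): fault-free G1=1, G2=0, G3=0 → 0; observed 1. Eliminates G3 stuck-at-0.
Only G3 inverted output is consistent with every test.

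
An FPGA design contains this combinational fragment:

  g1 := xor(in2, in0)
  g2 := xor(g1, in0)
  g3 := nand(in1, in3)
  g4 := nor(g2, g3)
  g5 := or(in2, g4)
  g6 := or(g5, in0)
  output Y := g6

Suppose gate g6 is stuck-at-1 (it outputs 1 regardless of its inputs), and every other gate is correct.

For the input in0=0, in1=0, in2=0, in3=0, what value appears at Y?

Propagate with g6 forced: g1=0, g2=0, g3=1, g4=0, g5=0, g6=1 [stuck-at-1].
So Y = 1. (Without the fault it would be 0.)

1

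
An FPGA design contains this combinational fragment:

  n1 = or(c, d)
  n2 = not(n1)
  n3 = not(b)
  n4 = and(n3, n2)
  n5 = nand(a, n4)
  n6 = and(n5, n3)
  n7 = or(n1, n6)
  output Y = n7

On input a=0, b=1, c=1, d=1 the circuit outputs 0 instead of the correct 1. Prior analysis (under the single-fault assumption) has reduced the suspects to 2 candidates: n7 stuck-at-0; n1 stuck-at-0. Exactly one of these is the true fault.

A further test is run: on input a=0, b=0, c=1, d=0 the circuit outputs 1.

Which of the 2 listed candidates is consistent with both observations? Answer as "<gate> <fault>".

n1 stuck-at-0

Evaluate each candidate on input a=0, b=0, c=1, d=0:
  n7 stuck-at-0: n1=1, n2=0, n3=1, n4=0, n5=1, n6=1, n7=0 [stuck-at-0] → 0 — eliminated
  n1 stuck-at-0: n1=0 [stuck-at-0], n2=1, n3=1, n4=1, n5=1, n6=1, n7=1 → 1 — matches
Only n1 stuck-at-0 reproduces the observed 1.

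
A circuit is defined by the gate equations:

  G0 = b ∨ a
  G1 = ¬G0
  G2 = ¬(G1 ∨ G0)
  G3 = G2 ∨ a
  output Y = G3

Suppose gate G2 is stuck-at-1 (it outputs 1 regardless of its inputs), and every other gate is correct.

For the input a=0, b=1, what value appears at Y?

Propagate with G2 forced: G0=1, G1=0, G2=1 [stuck-at-1], G3=1.
So Y = 1. (Without the fault it would be 0.)

1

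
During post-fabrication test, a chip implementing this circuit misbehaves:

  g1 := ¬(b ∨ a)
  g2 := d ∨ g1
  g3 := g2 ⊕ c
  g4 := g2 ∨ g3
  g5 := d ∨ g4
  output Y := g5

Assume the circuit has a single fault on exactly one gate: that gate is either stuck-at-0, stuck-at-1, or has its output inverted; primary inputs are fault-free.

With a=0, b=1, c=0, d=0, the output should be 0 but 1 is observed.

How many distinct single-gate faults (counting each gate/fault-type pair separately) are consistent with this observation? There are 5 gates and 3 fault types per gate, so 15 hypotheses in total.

Fault-free: g1=0, g2=0, g3=0, g4=0, g5=0 → 0. Observed 1.
  g1: stuck-at-1, inverted output ✓; others ✗
  g2: stuck-at-1, inverted output ✓; others ✗
  g3: stuck-at-1, inverted output ✓; others ✗
  g4: stuck-at-1, inverted output ✓; others ✗
  g5: stuck-at-1, inverted output ✓; others ✗
Consistent faults: {g1 stuck-at-1, g1 inverted output, g2 stuck-at-1, g2 inverted output, g3 stuck-at-1, g3 inverted output, g4 stuck-at-1, g4 inverted output, g5 stuck-at-1, g5 inverted output} — 10 in all.

10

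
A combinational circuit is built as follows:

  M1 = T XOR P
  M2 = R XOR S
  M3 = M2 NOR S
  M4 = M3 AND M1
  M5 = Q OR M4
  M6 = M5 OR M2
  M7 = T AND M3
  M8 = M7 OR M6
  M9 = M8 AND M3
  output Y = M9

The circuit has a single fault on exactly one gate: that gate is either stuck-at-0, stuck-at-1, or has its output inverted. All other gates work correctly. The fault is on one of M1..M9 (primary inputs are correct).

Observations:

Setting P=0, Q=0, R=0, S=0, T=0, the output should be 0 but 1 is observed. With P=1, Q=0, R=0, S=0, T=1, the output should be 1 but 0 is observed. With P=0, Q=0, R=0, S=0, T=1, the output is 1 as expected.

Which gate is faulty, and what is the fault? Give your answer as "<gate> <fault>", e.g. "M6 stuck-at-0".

M7 inverted output

Fault-free values for test 1 (P=0, Q=0, R=0, S=0, T=0): M1=0, M2=0, M3=1, M4=0, M5=0, M6=0, M7=0, M8=0, M9=0, giving Y=0. Observed 1.
Test 1: faults giving observed 1 are {M1 stuck-at-1, M1 inverted output, M4 stuck-at-1, M4 inverted output, M5 stuck-at-1, M5 inverted output, M6 stuck-at-1, M6 inverted output, M7 stuck-at-1, M7 inverted output, M8 stuck-at-1, M8 inverted output, M9 stuck-at-1, M9 inverted output}.
Test 2 (P=1, Q=0, R=0, S=0, T=1): fault-free M1=0, M2=0, M3=1, M4=0, M5=0, M6=0, M7=1, M8=1, M9=1 → 1; observed 0. Eliminates M1 stuck-at-1, M1 inverted output, M4 stuck-at-1, M4 inverted output, M5 stuck-at-1, M5 inverted output, M6 stuck-at-1, M6 inverted output, M7 stuck-at-1, M8 stuck-at-1, M9 stuck-at-1.
Test 3 (P=0, Q=0, R=0, S=0, T=1): fault-free M1=1, M2=0, M3=1, M4=1, M5=1, M6=1, M7=1, M8=1, M9=1 → 1; observed 1. Eliminates M8 inverted output, M9 inverted output.
Only M7 inverted output is consistent with every test.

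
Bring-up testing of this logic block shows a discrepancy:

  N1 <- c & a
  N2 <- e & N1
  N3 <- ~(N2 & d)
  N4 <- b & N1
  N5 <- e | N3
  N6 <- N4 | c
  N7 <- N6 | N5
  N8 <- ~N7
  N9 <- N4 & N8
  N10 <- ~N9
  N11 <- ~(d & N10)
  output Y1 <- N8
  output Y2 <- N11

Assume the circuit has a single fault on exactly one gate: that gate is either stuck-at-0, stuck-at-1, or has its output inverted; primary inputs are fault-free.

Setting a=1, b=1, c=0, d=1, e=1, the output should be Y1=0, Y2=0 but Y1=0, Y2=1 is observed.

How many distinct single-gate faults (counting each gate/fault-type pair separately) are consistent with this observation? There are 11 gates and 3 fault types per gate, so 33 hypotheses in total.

Fault-free: N1=0, N2=0, N3=1, N4=0, N5=1, N6=0, N7=1, N8=0, N9=0, N10=1, N11=0 → Y1=0, Y2=0. Observed Y1=0, Y2=1.
  N1: none of the 3 fault types match ✗
  N2: none of the 3 fault types match ✗
  N3: none of the 3 fault types match ✗
  N4: none of the 3 fault types match ✗
  N5: none of the 3 fault types match ✗
  N6: none of the 3 fault types match ✗
  N7: none of the 3 fault types match ✗
  N8: none of the 3 fault types match ✗
  N9: stuck-at-1, inverted output ✓; others ✗
  N10: stuck-at-0, inverted output ✓; others ✗
  N11: stuck-at-1, inverted output ✓; others ✗
Consistent faults: {N9 stuck-at-1, N9 inverted output, N10 stuck-at-0, N10 inverted output, N11 stuck-at-1, N11 inverted output} — 6 in all.

6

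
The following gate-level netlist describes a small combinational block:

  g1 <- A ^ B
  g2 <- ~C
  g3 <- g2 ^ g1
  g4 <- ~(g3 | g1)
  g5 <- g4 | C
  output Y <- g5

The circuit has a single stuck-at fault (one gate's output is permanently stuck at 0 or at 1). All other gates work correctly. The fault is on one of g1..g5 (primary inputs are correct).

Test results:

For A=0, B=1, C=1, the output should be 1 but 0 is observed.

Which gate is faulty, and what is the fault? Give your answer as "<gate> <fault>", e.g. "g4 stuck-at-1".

g5 stuck-at-0

Fault-free values for test 1 (A=0, B=1, C=1): g1=1, g2=0, g3=1, g4=0, g5=1, giving Y=1. Observed 0.
Test 1: faults giving observed 0 are {g5 stuck-at-0}.
Only g5 stuck-at-0 is consistent with every test.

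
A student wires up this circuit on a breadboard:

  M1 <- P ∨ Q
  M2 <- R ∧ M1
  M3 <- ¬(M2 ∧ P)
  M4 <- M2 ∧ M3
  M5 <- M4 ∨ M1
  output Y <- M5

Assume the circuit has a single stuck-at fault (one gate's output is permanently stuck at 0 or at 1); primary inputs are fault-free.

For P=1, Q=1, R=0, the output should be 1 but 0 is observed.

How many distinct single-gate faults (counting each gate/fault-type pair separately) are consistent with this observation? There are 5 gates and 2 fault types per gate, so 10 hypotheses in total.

Fault-free: M1=1, M2=0, M3=1, M4=0, M5=1 → 1. Observed 0.
  M1 stuck-at-0: output 0 ✓
  M1 stuck-at-1: output 1 ✗
  M2 stuck-at-0: output 1 ✗
  M2 stuck-at-1: output 1 ✗
  M3 stuck-at-0: output 1 ✗
  M3 stuck-at-1: output 1 ✗
  M4 stuck-at-0: output 1 ✗
  M4 stuck-at-1: output 1 ✗
  M5 stuck-at-0: output 0 ✓
  M5 stuck-at-1: output 1 ✗
Consistent faults: {M1 stuck-at-0, M5 stuck-at-0} — 2 in all.

2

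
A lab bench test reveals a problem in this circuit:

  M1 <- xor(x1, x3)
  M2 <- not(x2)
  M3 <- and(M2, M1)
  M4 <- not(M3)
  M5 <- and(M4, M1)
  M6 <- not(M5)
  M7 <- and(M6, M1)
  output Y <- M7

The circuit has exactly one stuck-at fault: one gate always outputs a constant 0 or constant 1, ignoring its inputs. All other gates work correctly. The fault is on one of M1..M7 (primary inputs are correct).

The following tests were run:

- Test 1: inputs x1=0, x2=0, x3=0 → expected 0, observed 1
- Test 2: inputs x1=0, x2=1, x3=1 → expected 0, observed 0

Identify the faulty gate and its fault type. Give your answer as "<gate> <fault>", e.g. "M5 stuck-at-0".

M1 stuck-at-1

Fault-free values for test 1 (x1=0, x2=0, x3=0): M1=0, M2=1, M3=0, M4=1, M5=0, M6=1, M7=0, giving Y=0. Observed 1.
Test 1: faults giving observed 1 are {M1 stuck-at-1, M7 stuck-at-1}.
Test 2 (x1=0, x2=1, x3=1): fault-free M1=1, M2=0, M3=0, M4=1, M5=1, M6=0, M7=0 → 0; observed 0. Eliminates M7 stuck-at-1.
Only M1 stuck-at-1 is consistent with every test.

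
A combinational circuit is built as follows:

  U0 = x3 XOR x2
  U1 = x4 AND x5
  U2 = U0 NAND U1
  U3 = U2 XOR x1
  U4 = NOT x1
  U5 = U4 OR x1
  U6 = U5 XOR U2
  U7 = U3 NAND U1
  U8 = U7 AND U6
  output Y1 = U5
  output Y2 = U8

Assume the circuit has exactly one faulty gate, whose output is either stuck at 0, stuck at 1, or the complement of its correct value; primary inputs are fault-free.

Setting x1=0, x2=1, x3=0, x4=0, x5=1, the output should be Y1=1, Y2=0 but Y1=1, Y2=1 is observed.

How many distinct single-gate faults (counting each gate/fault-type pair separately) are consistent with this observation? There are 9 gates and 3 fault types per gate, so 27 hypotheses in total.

8

Fault-free: U0=1, U1=0, U2=1, U3=1, U4=1, U5=1, U6=0, U7=1, U8=0 → Y1=1, Y2=0. Observed Y1=1, Y2=1.
  U0: none of the 3 fault types match ✗
  U1: stuck-at-1, inverted output ✓; others ✗
  U2: stuck-at-0, inverted output ✓; others ✗
  U3: none of the 3 fault types match ✗
  U4: none of the 3 fault types match ✗
  U5: none of the 3 fault types match ✗
  U6: stuck-at-1, inverted output ✓; others ✗
  U7: none of the 3 fault types match ✗
  U8: stuck-at-1, inverted output ✓; others ✗
Consistent faults: {U1 stuck-at-1, U1 inverted output, U2 stuck-at-0, U2 inverted output, U6 stuck-at-1, U6 inverted output, U8 stuck-at-1, U8 inverted output} — 8 in all.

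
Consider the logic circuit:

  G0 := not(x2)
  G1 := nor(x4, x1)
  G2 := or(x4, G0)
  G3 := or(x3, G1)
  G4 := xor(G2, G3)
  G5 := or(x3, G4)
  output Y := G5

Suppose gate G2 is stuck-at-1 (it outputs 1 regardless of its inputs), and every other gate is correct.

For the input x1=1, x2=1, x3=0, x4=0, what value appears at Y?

Propagate with G2 forced: G0=0, G1=0, G2=1 [stuck-at-1], G3=0, G4=1, G5=1.
So Y = 1. (Without the fault it would be 0.)

1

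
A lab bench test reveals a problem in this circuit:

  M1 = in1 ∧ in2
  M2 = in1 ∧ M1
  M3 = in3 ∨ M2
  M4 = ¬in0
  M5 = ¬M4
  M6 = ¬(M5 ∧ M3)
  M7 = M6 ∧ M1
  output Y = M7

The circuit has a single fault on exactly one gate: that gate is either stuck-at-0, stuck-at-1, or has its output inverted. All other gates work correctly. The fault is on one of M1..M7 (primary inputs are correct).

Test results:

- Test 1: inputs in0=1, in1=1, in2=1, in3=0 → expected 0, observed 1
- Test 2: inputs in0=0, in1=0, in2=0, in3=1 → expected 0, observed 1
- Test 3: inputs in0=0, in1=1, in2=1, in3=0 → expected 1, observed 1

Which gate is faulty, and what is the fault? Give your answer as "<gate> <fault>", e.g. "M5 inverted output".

M7 stuck-at-1

Fault-free values for test 1 (in0=1, in1=1, in2=1, in3=0): M1=1, M2=1, M3=1, M4=0, M5=1, M6=0, M7=0, giving Y=0. Observed 1.
Test 1: faults giving observed 1 are {M2 stuck-at-0, M2 inverted output, M3 stuck-at-0, M3 inverted output, M4 stuck-at-1, M4 inverted output, M5 stuck-at-0, M5 inverted output, M6 stuck-at-1, M6 inverted output, M7 stuck-at-1, M7 inverted output}.
Test 2 (in0=0, in1=0, in2=0, in3=1): fault-free M1=0, M2=0, M3=1, M4=1, M5=0, M6=1, M7=0 → 0; observed 1. Eliminates M2 stuck-at-0, M2 inverted output, M3 stuck-at-0, M3 inverted output, M4 stuck-at-1, M4 inverted output, M5 stuck-at-0, M5 inverted output, M6 stuck-at-1, M6 inverted output.
Test 3 (in0=0, in1=1, in2=1, in3=0): fault-free M1=1, M2=1, M3=1, M4=1, M5=0, M6=1, M7=1 → 1; observed 1. Eliminates M7 inverted output.
Only M7 stuck-at-1 is consistent with every test.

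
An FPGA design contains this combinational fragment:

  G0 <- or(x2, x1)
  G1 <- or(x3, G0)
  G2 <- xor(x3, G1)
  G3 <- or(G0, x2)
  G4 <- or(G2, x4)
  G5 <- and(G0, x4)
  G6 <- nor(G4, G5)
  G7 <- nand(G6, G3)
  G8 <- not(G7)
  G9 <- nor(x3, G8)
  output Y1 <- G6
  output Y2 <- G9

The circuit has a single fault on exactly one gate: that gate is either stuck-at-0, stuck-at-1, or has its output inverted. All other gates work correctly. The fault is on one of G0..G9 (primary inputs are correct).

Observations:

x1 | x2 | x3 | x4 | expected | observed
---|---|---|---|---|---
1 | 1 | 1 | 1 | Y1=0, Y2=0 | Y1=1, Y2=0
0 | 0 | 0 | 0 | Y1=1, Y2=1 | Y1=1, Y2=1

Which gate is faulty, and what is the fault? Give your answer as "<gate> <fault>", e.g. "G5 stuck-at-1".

G6 stuck-at-1

Fault-free values for test 1 (x1=1, x2=1, x3=1, x4=1): G0=1, G1=1, G2=0, G3=1, G4=1, G5=1, G6=0, G7=1, G8=0, G9=0, giving Y1=0, Y2=0. Observed Y1=1, Y2=0.
Test 1: faults giving observed Y1=1, Y2=0 are {G6 stuck-at-1, G6 inverted output}.
Test 2 (x1=0, x2=0, x3=0, x4=0): fault-free G0=0, G1=0, G2=0, G3=0, G4=0, G5=0, G6=1, G7=1, G8=0, G9=1 → Y1=1, Y2=1; observed Y1=1, Y2=1. Eliminates G6 inverted output.
Only G6 stuck-at-1 is consistent with every test.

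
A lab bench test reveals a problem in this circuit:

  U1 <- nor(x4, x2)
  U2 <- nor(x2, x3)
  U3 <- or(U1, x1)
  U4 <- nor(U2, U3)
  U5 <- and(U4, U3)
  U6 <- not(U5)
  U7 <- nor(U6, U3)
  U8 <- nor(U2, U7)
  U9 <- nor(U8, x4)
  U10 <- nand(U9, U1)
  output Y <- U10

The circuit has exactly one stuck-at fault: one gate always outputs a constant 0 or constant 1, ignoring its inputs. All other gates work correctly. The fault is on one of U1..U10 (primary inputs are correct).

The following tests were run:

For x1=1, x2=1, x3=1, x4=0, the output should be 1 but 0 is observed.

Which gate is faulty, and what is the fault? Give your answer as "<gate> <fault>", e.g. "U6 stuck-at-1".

U10 stuck-at-0

Fault-free values for test 1 (x1=1, x2=1, x3=1, x4=0): U1=0, U2=0, U3=1, U4=0, U5=0, U6=1, U7=0, U8=1, U9=0, U10=1, giving Y=1. Observed 0.
Test 1: faults giving observed 0 are {U10 stuck-at-0}.
Only U10 stuck-at-0 is consistent with every test.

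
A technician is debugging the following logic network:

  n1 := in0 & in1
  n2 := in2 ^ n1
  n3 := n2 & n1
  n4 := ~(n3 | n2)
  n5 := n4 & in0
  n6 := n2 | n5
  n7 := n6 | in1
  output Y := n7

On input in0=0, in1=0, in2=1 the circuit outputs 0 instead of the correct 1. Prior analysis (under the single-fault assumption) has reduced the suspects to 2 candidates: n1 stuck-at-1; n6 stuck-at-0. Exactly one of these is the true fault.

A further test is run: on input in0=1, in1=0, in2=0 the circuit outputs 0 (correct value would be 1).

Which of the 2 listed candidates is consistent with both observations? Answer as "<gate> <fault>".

n6 stuck-at-0

Evaluate each candidate on input in0=1, in1=0, in2=0:
  n1 stuck-at-1: n1=1 [stuck-at-1], n2=1, n3=1, n4=0, n5=0, n6=1, n7=1 → 1 — eliminated
  n6 stuck-at-0: n1=0, n2=0, n3=0, n4=1, n5=1, n6=0 [stuck-at-0], n7=0 → 0 — matches
Only n6 stuck-at-0 reproduces the observed 0.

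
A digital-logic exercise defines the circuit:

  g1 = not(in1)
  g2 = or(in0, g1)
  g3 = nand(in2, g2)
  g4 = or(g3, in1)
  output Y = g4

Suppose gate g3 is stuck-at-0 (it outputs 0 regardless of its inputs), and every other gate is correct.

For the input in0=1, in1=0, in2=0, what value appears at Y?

Propagate with g3 forced: g1=1, g2=1, g3=0 [stuck-at-0], g4=0.
So Y = 0. (Without the fault it would be 1.)

0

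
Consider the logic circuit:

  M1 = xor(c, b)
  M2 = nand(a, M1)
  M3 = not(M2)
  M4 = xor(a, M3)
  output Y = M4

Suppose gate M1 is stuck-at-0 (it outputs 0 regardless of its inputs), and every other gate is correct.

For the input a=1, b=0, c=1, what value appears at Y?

1

Propagate with M1 forced: M1=0 [stuck-at-0], M2=1, M3=0, M4=1.
So Y = 1. (Without the fault it would be 0.)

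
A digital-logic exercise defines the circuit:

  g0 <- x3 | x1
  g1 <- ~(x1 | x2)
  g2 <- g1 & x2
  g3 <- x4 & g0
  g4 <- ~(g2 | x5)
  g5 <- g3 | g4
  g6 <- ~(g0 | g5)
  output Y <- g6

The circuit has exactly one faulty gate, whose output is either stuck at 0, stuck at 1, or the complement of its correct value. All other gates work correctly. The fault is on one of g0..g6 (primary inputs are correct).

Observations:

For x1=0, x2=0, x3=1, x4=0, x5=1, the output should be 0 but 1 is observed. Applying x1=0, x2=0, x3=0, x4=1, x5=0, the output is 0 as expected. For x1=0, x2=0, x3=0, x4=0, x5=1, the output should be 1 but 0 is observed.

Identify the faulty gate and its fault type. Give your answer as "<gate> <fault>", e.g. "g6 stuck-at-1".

Fault-free values for test 1 (x1=0, x2=0, x3=1, x4=0, x5=1): g0=1, g1=1, g2=0, g3=0, g4=0, g5=0, g6=0, giving Y=0. Observed 1.
Test 1: faults giving observed 1 are {g0 stuck-at-0, g0 inverted output, g6 stuck-at-1, g6 inverted output}.
Test 2 (x1=0, x2=0, x3=0, x4=1, x5=0): fault-free g0=0, g1=1, g2=0, g3=0, g4=1, g5=1, g6=0 → 0; observed 0. Eliminates g6 stuck-at-1, g6 inverted output.
Test 3 (x1=0, x2=0, x3=0, x4=0, x5=1): fault-free g0=0, g1=1, g2=0, g3=0, g4=0, g5=0, g6=1 → 1; observed 0. Eliminates g0 stuck-at-0.
Only g0 inverted output is consistent with every test.

g0 inverted output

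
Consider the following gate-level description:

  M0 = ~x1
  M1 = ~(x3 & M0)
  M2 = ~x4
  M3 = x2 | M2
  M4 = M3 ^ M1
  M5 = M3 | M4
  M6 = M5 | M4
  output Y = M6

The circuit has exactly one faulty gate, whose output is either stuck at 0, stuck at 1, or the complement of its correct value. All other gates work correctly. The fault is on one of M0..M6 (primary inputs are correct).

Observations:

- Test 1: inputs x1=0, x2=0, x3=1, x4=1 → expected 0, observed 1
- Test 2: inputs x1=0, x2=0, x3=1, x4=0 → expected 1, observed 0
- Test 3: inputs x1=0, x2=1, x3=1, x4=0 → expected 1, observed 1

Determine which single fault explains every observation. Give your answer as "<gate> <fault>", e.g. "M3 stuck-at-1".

Fault-free values for test 1 (x1=0, x2=0, x3=1, x4=1): M0=1, M1=0, M2=0, M3=0, M4=0, M5=0, M6=0, giving Y=0. Observed 1.
Test 1: faults giving observed 1 are {M0 stuck-at-0, M0 inverted output, M1 stuck-at-1, M1 inverted output, M2 stuck-at-1, M2 inverted output, M3 stuck-at-1, M3 inverted output, M4 stuck-at-1, M4 inverted output, M5 stuck-at-1, M5 inverted output, M6 stuck-at-1, M6 inverted output}.
Test 2 (x1=0, x2=0, x3=1, x4=0): fault-free M0=1, M1=0, M2=1, M3=1, M4=1, M5=1, M6=1 → 1; observed 0. Eliminates M0 stuck-at-0, M0 inverted output, M1 stuck-at-1, M1 inverted output, M2 stuck-at-1, M3 stuck-at-1, M4 stuck-at-1, M4 inverted output, M5 stuck-at-1, M5 inverted output, M6 stuck-at-1.
Test 3 (x1=0, x2=1, x3=1, x4=0): fault-free M0=1, M1=0, M2=1, M3=1, M4=1, M5=1, M6=1 → 1; observed 1. Eliminates M3 inverted output, M6 inverted output.
Only M2 inverted output is consistent with every test.

M2 inverted output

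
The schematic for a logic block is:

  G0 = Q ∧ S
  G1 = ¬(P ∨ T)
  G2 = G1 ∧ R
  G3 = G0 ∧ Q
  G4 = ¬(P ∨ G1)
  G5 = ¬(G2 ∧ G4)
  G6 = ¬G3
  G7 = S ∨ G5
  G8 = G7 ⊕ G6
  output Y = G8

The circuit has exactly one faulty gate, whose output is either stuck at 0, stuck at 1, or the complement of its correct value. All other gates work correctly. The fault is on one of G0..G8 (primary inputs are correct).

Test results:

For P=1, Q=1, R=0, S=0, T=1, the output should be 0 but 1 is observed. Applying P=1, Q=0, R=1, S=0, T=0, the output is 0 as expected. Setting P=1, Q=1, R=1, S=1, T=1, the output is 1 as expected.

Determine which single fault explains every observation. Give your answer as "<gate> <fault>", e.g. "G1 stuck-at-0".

Fault-free values for test 1 (P=1, Q=1, R=0, S=0, T=1): G0=0, G1=0, G2=0, G3=0, G4=0, G5=1, G6=1, G7=1, G8=0, giving Y=0. Observed 1.
Test 1: faults giving observed 1 are {G0 stuck-at-1, G0 inverted output, G3 stuck-at-1, G3 inverted output, G5 stuck-at-0, G5 inverted output, G6 stuck-at-0, G6 inverted output, G7 stuck-at-0, G7 inverted output, G8 stuck-at-1, G8 inverted output}.
Test 2 (P=1, Q=0, R=1, S=0, T=0): fault-free G0=0, G1=0, G2=0, G3=0, G4=0, G5=1, G6=1, G7=1, G8=0 → 0; observed 0. Eliminates G3 stuck-at-1, G3 inverted output, G5 stuck-at-0, G5 inverted output, G6 stuck-at-0, G6 inverted output, G7 stuck-at-0, G7 inverted output, G8 stuck-at-1, G8 inverted output.
Test 3 (P=1, Q=1, R=1, S=1, T=1): fault-free G0=1, G1=0, G2=0, G3=1, G4=0, G5=1, G6=0, G7=1, G8=1 → 1; observed 1. Eliminates G0 inverted output.
Only G0 stuck-at-1 is consistent with every test.

G0 stuck-at-1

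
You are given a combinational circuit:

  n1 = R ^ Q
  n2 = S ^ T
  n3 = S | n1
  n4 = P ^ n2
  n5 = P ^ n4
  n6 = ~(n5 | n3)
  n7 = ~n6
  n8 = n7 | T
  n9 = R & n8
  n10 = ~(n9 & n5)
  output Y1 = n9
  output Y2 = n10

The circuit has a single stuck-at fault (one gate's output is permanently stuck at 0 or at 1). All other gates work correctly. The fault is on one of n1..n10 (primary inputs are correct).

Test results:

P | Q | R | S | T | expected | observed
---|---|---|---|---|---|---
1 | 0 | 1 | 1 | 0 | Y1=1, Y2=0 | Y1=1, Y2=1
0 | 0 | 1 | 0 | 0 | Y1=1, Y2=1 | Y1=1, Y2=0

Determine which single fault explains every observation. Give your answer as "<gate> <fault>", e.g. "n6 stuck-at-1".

n4 stuck-at-1

Fault-free values for test 1 (P=1, Q=0, R=1, S=1, T=0): n1=1, n2=1, n3=1, n4=0, n5=1, n6=0, n7=1, n8=1, n9=1, n10=0, giving Y1=1, Y2=0. Observed Y1=1, Y2=1.
Test 1: faults giving observed Y1=1, Y2=1 are {n2 stuck-at-0, n4 stuck-at-1, n5 stuck-at-0, n10 stuck-at-1}.
Test 2 (P=0, Q=0, R=1, S=0, T=0): fault-free n1=1, n2=0, n3=1, n4=0, n5=0, n6=0, n7=1, n8=1, n9=1, n10=1 → Y1=1, Y2=1; observed Y1=1, Y2=0. Eliminates n2 stuck-at-0, n5 stuck-at-0, n10 stuck-at-1.
Only n4 stuck-at-1 is consistent with every test.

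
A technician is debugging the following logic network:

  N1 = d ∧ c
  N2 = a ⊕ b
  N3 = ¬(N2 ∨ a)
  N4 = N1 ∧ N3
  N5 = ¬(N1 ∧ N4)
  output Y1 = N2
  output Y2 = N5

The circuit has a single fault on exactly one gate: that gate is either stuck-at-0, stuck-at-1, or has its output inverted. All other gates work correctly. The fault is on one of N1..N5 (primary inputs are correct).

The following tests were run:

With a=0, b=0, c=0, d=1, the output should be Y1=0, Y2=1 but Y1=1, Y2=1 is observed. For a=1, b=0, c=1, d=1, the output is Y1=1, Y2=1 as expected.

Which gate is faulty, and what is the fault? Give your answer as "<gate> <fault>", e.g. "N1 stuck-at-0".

N2 stuck-at-1

Fault-free values for test 1 (a=0, b=0, c=0, d=1): N1=0, N2=0, N3=1, N4=0, N5=1, giving Y1=0, Y2=1. Observed Y1=1, Y2=1.
Test 1: faults giving observed Y1=1, Y2=1 are {N2 stuck-at-1, N2 inverted output}.
Test 2 (a=1, b=0, c=1, d=1): fault-free N1=1, N2=1, N3=0, N4=0, N5=1 → Y1=1, Y2=1; observed Y1=1, Y2=1. Eliminates N2 inverted output.
Only N2 stuck-at-1 is consistent with every test.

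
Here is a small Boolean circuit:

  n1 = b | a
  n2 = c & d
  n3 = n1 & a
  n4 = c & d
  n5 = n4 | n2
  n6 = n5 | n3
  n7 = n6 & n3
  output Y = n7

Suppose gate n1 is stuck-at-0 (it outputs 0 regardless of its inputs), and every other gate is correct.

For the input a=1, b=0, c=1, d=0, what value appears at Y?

Propagate with n1 forced: n1=0 [stuck-at-0], n2=0, n3=0, n4=0, n5=0, n6=0, n7=0.
So Y = 0. (Without the fault it would be 1.)

0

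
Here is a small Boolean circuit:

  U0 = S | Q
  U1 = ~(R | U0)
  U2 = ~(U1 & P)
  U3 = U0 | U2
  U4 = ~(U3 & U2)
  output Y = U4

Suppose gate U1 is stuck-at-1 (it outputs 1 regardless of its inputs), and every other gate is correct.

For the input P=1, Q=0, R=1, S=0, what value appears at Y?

1

Propagate with U1 forced: U0=0, U1=1 [stuck-at-1], U2=0, U3=0, U4=1.
So Y = 1. (Without the fault it would be 0.)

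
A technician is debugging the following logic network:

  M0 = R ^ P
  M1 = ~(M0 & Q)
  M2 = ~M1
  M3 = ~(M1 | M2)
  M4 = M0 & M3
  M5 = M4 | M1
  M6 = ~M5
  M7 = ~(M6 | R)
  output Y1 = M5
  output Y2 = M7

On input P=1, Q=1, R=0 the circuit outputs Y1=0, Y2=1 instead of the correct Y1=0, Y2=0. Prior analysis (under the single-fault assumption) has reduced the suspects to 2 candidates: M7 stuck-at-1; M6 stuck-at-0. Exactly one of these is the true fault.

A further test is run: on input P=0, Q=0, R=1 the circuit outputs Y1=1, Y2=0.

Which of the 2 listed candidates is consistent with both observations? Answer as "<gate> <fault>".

Evaluate each candidate on input P=0, Q=0, R=1:
  M7 stuck-at-1: M0=1, M1=1, M2=0, M3=0, M4=0, M5=1, M6=0, M7=1 [stuck-at-1] → Y1=1, Y2=1 — eliminated
  M6 stuck-at-0: M0=1, M1=1, M2=0, M3=0, M4=0, M5=1, M6=0 [stuck-at-0], M7=0 → Y1=1, Y2=0 — matches
Only M6 stuck-at-0 reproduces the observed Y1=1, Y2=0.

M6 stuck-at-0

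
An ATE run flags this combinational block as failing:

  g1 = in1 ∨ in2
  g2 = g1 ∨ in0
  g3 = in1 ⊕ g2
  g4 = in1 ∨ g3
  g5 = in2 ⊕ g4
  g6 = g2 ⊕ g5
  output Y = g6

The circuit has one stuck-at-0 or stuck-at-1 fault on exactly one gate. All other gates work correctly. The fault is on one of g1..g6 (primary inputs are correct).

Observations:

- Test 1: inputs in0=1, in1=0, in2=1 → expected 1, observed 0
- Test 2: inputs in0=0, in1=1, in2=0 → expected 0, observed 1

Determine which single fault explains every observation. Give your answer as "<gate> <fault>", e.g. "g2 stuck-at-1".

Fault-free values for test 1 (in0=1, in1=0, in2=1): g1=1, g2=1, g3=1, g4=1, g5=0, g6=1, giving Y=1. Observed 0.
Test 1: faults giving observed 0 are {g3 stuck-at-0, g4 stuck-at-0, g5 stuck-at-1, g6 stuck-at-0}.
Test 2 (in0=0, in1=1, in2=0): fault-free g1=1, g2=1, g3=0, g4=1, g5=1, g6=0 → 0; observed 1. Eliminates g3 stuck-at-0, g5 stuck-at-1, g6 stuck-at-0.
Only g4 stuck-at-0 is consistent with every test.

g4 stuck-at-0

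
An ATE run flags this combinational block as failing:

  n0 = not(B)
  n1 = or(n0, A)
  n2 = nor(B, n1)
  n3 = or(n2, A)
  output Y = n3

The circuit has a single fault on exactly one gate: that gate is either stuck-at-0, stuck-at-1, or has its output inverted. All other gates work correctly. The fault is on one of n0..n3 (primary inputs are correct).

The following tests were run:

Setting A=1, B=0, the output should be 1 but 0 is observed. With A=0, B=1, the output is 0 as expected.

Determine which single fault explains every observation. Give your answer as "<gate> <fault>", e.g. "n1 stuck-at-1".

Fault-free values for test 1 (A=1, B=0): n0=1, n1=1, n2=0, n3=1, giving Y=1. Observed 0.
Test 1: faults giving observed 0 are {n3 stuck-at-0, n3 inverted output}.
Test 2 (A=0, B=1): fault-free n0=0, n1=0, n2=0, n3=0 → 0; observed 0. Eliminates n3 inverted output.
Only n3 stuck-at-0 is consistent with every test.

n3 stuck-at-0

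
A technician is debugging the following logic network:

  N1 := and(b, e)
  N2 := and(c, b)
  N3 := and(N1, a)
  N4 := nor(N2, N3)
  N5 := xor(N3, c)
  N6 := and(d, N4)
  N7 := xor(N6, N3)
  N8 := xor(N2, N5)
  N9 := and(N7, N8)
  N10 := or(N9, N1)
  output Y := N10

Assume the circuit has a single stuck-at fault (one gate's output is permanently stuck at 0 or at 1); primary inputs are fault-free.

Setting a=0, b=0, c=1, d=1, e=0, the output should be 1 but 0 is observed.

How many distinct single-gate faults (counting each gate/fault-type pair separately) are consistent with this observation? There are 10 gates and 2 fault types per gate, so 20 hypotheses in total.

Fault-free: N1=0, N2=0, N3=0, N4=1, N5=1, N6=1, N7=1, N8=1, N9=1, N10=1 → 1. Observed 0.
  N1: none of the 2 fault types match ✗
  N2: stuck-at-1 ✓; others ✗
  N3: stuck-at-1 ✓; others ✗
  N4: stuck-at-0 ✓; others ✗
  N5: stuck-at-0 ✓; others ✗
  N6: stuck-at-0 ✓; others ✗
  N7: stuck-at-0 ✓; others ✗
  N8: stuck-at-0 ✓; others ✗
  N9: stuck-at-0 ✓; others ✗
  N10: stuck-at-0 ✓; others ✗
Consistent faults: {N2 stuck-at-1, N3 stuck-at-1, N4 stuck-at-0, N5 stuck-at-0, N6 stuck-at-0, N7 stuck-at-0, N8 stuck-at-0, N9 stuck-at-0, N10 stuck-at-0} — 9 in all.

9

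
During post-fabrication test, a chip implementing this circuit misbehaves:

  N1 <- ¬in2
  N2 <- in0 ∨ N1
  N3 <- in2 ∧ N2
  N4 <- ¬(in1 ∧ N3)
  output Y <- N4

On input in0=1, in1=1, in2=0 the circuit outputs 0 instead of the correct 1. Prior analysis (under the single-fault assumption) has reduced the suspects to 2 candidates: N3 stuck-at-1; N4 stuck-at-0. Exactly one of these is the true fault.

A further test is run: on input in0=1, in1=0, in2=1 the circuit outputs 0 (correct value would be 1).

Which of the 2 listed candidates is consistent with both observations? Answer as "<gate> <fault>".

N4 stuck-at-0

Evaluate each candidate on input in0=1, in1=0, in2=1:
  N3 stuck-at-1: N1=0, N2=1, N3=1 [stuck-at-1], N4=1 → 1 — eliminated
  N4 stuck-at-0: N1=0, N2=1, N3=1, N4=0 [stuck-at-0] → 0 — matches
Only N4 stuck-at-0 reproduces the observed 0.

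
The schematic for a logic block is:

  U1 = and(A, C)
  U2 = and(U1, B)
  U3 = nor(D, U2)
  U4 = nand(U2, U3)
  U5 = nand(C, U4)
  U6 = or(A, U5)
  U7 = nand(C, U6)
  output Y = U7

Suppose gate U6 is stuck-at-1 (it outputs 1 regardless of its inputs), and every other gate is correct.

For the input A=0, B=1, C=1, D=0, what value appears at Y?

0

Propagate with U6 forced: U1=0, U2=0, U3=1, U4=1, U5=0, U6=1 [stuck-at-1], U7=0.
So Y = 0. (Without the fault it would be 1.)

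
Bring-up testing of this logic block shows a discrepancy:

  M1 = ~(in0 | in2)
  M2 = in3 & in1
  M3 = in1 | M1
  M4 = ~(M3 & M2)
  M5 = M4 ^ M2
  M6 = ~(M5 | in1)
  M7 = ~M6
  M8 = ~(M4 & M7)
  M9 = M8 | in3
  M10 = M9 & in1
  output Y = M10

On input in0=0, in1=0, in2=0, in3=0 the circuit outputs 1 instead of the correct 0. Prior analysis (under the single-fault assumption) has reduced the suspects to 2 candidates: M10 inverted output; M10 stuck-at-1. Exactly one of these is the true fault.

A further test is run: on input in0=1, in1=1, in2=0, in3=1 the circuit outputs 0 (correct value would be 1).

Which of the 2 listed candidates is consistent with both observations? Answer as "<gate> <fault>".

Evaluate each candidate on input in0=1, in1=1, in2=0, in3=1:
  M10 inverted output: M1=0, M2=1, M3=1, M4=0, M5=1, M6=0, M7=1, M8=1, M9=1, M10=0 [inverted output] → 0 — matches
  M10 stuck-at-1: M1=0, M2=1, M3=1, M4=0, M5=1, M6=0, M7=1, M8=1, M9=1, M10=1 [stuck-at-1] → 1 — eliminated
Only M10 inverted output reproduces the observed 0.

M10 inverted output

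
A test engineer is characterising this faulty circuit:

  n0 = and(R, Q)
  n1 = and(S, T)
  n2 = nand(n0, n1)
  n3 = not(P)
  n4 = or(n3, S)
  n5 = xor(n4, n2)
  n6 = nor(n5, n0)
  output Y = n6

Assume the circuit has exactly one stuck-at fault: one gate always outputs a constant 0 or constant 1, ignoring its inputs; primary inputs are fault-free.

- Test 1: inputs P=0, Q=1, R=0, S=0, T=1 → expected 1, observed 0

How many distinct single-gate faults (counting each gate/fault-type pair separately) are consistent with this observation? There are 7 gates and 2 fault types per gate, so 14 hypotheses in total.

6

Fault-free: n0=0, n1=0, n2=1, n3=1, n4=1, n5=0, n6=1 → 1. Observed 0.
  n0 stuck-at-0: output 1 ✗
  n0 stuck-at-1: output 0 ✓
  n1 stuck-at-0: output 1 ✗
  n1 stuck-at-1: output 1 ✗
  n2 stuck-at-0: output 0 ✓
  n2 stuck-at-1: output 1 ✗
  n3 stuck-at-0: output 0 ✓
  n3 stuck-at-1: output 1 ✗
  n4 stuck-at-0: output 0 ✓
  n4 stuck-at-1: output 1 ✗
  n5 stuck-at-0: output 1 ✗
  n5 stuck-at-1: output 0 ✓
  n6 stuck-at-0: output 0 ✓
  n6 stuck-at-1: output 1 ✗
Consistent faults: {n0 stuck-at-1, n2 stuck-at-0, n3 stuck-at-0, n4 stuck-at-0, n5 stuck-at-1, n6 stuck-at-0} — 6 in all.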